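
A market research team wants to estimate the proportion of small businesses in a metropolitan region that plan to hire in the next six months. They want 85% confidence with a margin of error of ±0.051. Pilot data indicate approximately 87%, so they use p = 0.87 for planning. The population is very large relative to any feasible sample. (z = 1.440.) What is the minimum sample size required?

With p = 0.87, p(1−p) = 0.1131.
n = z²·p(1−p)/E² = 1.440² × 0.1131 / 0.051² = 2.0736 × 0.1131 / 0.002601 ≈ 90.17.
Rounding up gives n = 91.

91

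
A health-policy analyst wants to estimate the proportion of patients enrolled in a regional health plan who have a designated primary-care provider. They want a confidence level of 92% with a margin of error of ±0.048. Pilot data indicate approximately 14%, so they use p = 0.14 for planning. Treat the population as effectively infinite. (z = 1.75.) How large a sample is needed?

With p = 0.14, p(1−p) = 0.1204.
n = z²·p(1−p)/E² = 1.75² × 0.1204 / 0.048² = 3.0625 × 0.1204 / 0.002304 ≈ 160.04.
Rounding up gives n = 161.

161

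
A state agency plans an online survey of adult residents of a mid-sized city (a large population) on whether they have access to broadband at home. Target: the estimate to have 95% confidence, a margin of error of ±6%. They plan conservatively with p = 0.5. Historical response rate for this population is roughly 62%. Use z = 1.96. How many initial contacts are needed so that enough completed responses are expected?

Completed interviews needed: n₀ = 1.96² × 0.2500 / 0.060² ≈ 266.78 → 267.
At a 62% response rate, contacts needed = 267 / 0.62 ≈ 430.65 → 431.

431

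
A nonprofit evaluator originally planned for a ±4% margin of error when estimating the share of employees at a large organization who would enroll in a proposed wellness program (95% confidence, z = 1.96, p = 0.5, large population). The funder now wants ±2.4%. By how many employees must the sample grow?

1067

At ±4%: n = 1.96² × 0.2500 / 0.040² ≈ 600.25 → 601.
At ±2.4%: n = 1.96² × 0.2500 / 0.024² ≈ 1667.36 → 1668.
Additional respondents: 1668 − 601 = 1067.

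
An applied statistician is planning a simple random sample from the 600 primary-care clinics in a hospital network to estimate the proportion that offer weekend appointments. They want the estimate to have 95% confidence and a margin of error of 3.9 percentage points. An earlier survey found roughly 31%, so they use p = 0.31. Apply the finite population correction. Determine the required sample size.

285

For 95% confidence, z = 1.960.
Unadjusted: n₀ = 1.960² × 0.31 × 0.69 / 0.039² ≈ 540.25, so n₀ = 541.
Finite population correction with N = 600: n = n₀ / (1 + (n₀−1)/N) = 541 / (1 + 540/600) = 541 / 1.9000 ≈ 284.74.
Rounding up, n = 285.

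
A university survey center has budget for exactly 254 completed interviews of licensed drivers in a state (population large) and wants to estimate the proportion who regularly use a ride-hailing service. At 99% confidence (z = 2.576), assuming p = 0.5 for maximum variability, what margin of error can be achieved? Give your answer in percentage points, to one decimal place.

SE(p̂) = √[p(1−p)/n] = √[0.2500/254] = 0.03137.
E = z × SE = 2.576 × 0.03137 = 0.08082, or 8.1 percentage points.

8.1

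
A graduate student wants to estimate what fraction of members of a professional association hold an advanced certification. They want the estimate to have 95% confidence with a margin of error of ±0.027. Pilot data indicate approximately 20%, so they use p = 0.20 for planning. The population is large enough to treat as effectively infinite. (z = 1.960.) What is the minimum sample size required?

With p = 0.20, p(1−p) = 0.1600.
n = z²·p(1−p)/E² = 1.960² × 0.1600 / 0.027² = 3.8416 × 0.1600 / 0.000729 ≈ 843.15.
Rounding up gives n = 844.

844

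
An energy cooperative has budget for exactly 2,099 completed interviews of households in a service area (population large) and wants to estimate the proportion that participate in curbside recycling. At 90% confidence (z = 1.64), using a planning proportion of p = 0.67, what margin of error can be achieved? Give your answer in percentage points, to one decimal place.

SE(p̂) = √[p(1−p)/n] = √[0.2211/2099] = 0.01026.
E = z × SE = 1.64 × 0.01026 = 0.01683, or 1.7 percentage points.

1.7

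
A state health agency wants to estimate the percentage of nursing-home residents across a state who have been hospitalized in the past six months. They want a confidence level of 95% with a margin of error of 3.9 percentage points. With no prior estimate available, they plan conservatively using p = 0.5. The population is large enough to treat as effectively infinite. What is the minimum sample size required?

632

For 95% confidence, z = 1.960.
With p = 0.5, p(1−p) = 0.25.
n = z²·p(1−p)/E² = 1.960² × 0.2500 / 0.039² = 3.8416 × 0.2500 / 0.001521 ≈ 631.43.
Rounding up gives n = 632.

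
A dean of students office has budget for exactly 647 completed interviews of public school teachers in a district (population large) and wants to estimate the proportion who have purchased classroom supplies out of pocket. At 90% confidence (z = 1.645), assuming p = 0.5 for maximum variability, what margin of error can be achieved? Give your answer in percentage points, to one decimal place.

SE(p̂) = √[p(1−p)/n] = √[0.2500/647] = 0.01966.
E = z × SE = 1.645 × 0.01966 = 0.03234, or 3.2 percentage points.

3.2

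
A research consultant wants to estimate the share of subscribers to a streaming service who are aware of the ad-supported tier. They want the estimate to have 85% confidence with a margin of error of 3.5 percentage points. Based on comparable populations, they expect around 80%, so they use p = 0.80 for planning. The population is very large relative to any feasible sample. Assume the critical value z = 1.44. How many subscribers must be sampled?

With p = 0.80, p(1−p) = 0.1600.
n = z²·p(1−p)/E² = 1.44² × 0.1600 / 0.035² = 2.0736 × 0.1600 / 0.001225 ≈ 270.84.
Rounding up gives n = 271.

271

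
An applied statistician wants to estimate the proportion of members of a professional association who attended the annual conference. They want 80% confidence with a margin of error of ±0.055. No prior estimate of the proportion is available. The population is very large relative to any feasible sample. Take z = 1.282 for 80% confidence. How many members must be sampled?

With no prior estimate, use p = 0.5, giving p(1−p) = 0.25.
n = z²·p(1−p)/E² = 1.282² × 0.2500 / 0.055² = 1.6435 × 0.2500 / 0.003025 ≈ 135.83.
Rounding up gives n = 136.

136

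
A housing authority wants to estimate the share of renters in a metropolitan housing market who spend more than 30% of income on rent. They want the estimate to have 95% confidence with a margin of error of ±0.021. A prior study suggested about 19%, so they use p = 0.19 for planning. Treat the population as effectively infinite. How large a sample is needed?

1341

For 95% confidence, z = 1.96.
With p = 0.19, p(1−p) = 0.1539.
n = z²·p(1−p)/E² = 1.96² × 0.1539 / 0.021² = 3.8416 × 0.1539 / 0.000441 ≈ 1340.64.
Rounding up gives n = 1341.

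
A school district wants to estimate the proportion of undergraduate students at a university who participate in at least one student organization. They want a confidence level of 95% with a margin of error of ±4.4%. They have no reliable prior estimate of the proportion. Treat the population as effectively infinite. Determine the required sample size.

497

For 95% confidence, z = 1.960.
With no prior estimate, use p = 0.5, giving p(1−p) = 0.25.
n = z²·p(1−p)/E² = 1.960² × 0.2500 / 0.044² = 3.8416 × 0.2500 / 0.001936 ≈ 496.07.
Rounding up gives n = 497.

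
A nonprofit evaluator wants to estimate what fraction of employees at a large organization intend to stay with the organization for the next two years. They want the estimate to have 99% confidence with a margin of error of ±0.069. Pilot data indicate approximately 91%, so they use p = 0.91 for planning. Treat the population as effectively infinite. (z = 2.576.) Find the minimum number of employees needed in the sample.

With p = 0.91, p(1−p) = 0.0819.
n = z²·p(1−p)/E² = 2.576² × 0.0819 / 0.069² = 6.6358 × 0.0819 / 0.004761 ≈ 114.15.
Rounding up gives n = 115.

115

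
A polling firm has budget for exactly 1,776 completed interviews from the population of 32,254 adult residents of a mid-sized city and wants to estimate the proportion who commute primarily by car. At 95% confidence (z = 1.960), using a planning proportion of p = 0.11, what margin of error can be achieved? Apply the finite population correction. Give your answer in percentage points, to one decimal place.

1.4

Finite-population factor: (N−n)/(N−1) = (32254−1776)/(32254−1) = 0.9450.
SE(p̂) = √[p(1−p)/n · (N−n)/(N−1)] = √[0.0979/1776 × 0.9450] = 0.00722.
E = z × SE = 1.960 × 0.00722 = 0.01415 ≈ 1.4 percentage points.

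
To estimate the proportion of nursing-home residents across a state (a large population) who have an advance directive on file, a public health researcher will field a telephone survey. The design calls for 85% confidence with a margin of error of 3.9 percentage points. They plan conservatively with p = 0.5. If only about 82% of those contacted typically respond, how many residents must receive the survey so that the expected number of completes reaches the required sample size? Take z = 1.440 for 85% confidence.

416

Completed interviews needed: n₀ = 1.440² × 0.2500 / 0.039² ≈ 340.83 → 341.
At an 82% response rate, contacts needed = 341 / 0.82 ≈ 415.85 → 416.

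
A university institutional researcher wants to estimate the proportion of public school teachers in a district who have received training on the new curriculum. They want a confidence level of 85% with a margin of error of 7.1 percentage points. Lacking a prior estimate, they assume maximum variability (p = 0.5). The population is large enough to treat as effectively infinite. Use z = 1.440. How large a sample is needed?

103

With p = 0.5, p(1−p) = 0.25.
n = z²·p(1−p)/E² = 1.440² × 0.2500 / 0.071² = 2.0736 × 0.2500 / 0.005041 ≈ 102.84.
Rounding up gives n = 103.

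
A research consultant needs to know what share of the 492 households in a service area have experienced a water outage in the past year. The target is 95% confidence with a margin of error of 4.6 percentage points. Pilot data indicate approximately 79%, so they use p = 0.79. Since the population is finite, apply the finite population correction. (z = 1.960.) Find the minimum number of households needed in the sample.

188

Unadjusted: n₀ = 1.960² × 0.79 × 0.21 / 0.046² ≈ 301.19, so n₀ = 302.
Finite population correction with N = 492: n = n₀ / (1 + (n₀−1)/N) = 302 / (1 + 301/492) = 302 / 1.6118 ≈ 187.37.
Rounding up, n = 188.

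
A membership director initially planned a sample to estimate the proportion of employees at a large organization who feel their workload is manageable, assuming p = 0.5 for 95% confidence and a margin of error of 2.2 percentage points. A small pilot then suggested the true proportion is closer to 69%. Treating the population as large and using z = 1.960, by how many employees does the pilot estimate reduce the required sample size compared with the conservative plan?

Conservative (p = 0.5): n = 1.960² × 0.25 / 0.022² ≈ 1984.30 → 1985.
Using p = 0.69: p(1−p) = 0.2139, so n = 1.960² × 0.2139 / 0.022² ≈ 1697.76 → 1698.
Reduction: 1985 − 1698 = 287.

287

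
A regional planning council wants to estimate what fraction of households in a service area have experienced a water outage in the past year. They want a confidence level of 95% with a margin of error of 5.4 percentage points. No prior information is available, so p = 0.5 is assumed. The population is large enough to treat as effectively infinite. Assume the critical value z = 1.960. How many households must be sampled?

With p = 0.5, p(1−p) = 0.25.
n = z²·p(1−p)/E² = 1.960² × 0.2500 / 0.054² = 3.8416 × 0.2500 / 0.002916 ≈ 329.36.
Rounding up gives n = 330.

330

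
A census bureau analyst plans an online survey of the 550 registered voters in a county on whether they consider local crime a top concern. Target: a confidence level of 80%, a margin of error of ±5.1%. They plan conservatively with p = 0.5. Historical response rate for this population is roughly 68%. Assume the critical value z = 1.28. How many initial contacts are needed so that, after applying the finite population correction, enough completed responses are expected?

Completed interviews needed (unadjusted): n₀ = 1.28² × 0.2500 / 0.051² ≈ 157.48 → 158.
FPC for N = 550: n = 158 / (1 + 157/550) = 158 / 1.2855 ≈ 122.91 → 123.
At a 68% response rate, contacts needed = 123 / 0.68 ≈ 180.88 → 181.

181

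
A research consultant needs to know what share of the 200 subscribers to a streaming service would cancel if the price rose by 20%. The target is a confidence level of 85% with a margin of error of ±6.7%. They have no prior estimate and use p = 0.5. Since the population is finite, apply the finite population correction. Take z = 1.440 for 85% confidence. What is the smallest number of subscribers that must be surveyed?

74

Unadjusted: n₀ = 1.440² × 0.50 × 0.50 / 0.067² ≈ 115.48, so n₀ = 116.
Finite population correction with N = 200: n = n₀ / (1 + (n₀−1)/N) = 116 / (1 + 115/200) = 116 / 1.5750 ≈ 73.65.
Rounding up, n = 74.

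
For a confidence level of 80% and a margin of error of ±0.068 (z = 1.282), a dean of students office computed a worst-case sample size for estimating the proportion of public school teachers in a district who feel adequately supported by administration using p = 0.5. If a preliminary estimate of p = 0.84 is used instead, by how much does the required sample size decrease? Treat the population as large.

41

Conservative (p = 0.5): n = 1.282² × 0.25 / 0.068² ≈ 88.86 → 89.
Using p = 0.84: p(1−p) = 0.1344, so n = 1.282² × 0.1344 / 0.068² ≈ 47.77 → 48.
Reduction: 89 − 48 = 41.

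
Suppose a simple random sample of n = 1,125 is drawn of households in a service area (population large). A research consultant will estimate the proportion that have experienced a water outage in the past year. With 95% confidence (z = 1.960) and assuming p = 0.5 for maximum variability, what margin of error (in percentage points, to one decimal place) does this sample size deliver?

SE(p̂) = √[p(1−p)/n] = √[0.2500/1125] = 0.01491.
E = z × SE = 1.960 × 0.01491 = 0.02922, or 2.9 percentage points.

2.9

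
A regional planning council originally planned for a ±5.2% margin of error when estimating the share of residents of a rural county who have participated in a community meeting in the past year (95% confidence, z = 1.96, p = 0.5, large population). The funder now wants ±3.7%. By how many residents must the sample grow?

At ±5.2%: n = 1.96² × 0.2500 / 0.052² ≈ 355.18 → 356.
At ±3.7%: n = 1.96² × 0.2500 / 0.037² ≈ 701.53 → 702.
Additional respondents: 702 − 356 = 346.

346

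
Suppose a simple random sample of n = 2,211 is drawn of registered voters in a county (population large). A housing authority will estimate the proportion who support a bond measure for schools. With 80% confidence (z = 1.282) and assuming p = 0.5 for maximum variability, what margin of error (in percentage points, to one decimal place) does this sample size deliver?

SE(p̂) = √[p(1−p)/n] = √[0.2500/2211] = 0.01063.
E = z × SE = 1.282 × 0.01063 = 0.01363, or 1.4 percentage points.

1.4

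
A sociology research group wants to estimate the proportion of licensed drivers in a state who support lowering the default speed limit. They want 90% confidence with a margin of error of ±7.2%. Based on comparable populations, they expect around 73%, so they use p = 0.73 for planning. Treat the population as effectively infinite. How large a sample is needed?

For 90% confidence, z = 1.645.
With p = 0.73, p(1−p) = 0.1971.
n = z²·p(1−p)/E² = 1.645² × 0.1971 / 0.072² = 2.7060 × 0.1971 / 0.005184 ≈ 102.89.
Rounding up gives n = 103.

103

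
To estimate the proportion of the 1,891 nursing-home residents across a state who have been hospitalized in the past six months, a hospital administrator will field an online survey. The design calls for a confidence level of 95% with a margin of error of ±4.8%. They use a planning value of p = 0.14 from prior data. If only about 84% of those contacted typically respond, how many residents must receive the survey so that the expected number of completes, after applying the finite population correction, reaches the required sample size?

For 95% confidence, z = 1.96.
Completed interviews needed (unadjusted): n₀ = 1.96² × 0.1204 / 0.048² ≈ 200.75 → 201.
FPC for N = 1,891: n = 201 / (1 + 200/1891) = 201 / 1.1058 ≈ 181.77 → 182.
At an 84% response rate, contacts needed = 182 / 0.84 ≈ 216.67 → 217.

217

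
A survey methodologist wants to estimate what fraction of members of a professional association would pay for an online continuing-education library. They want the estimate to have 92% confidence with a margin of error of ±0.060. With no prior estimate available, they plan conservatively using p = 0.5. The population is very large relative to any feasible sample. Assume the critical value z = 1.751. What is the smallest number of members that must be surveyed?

With p = 0.5, p(1−p) = 0.25.
n = z²·p(1−p)/E² = 1.751² × 0.2500 / 0.060² = 3.0660 × 0.2500 / 0.003600 ≈ 212.92.
Rounding up gives n = 213.

213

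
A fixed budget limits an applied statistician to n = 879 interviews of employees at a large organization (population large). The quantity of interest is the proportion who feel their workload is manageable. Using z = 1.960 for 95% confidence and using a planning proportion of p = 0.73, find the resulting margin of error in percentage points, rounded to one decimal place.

SE(p̂) = √[p(1−p)/n] = √[0.1971/879] = 0.01497.
E = z × SE = 1.960 × 0.01497 = 0.02935, or 2.9 percentage points.

2.9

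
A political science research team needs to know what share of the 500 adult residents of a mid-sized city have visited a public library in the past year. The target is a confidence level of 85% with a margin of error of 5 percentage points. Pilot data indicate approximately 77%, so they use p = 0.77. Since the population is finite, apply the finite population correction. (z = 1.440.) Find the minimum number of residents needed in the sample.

Unadjusted: n₀ = 1.440² × 0.77 × 0.23 / 0.050² ≈ 146.89, so n₀ = 147.
Finite population correction with N = 500: n = n₀ / (1 + (n₀−1)/N) = 147 / (1 + 146/500) = 147 / 1.2920 ≈ 113.78.
Rounding up, n = 114.

114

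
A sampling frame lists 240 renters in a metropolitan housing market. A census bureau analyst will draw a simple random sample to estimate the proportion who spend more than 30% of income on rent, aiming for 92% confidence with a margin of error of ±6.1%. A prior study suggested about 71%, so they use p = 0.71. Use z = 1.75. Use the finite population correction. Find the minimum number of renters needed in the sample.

100

Unadjusted: n₀ = 1.75² × 0.71 × 0.29 / 0.061² ≈ 169.46, so n₀ = 170.
Finite population correction with N = 240: n = n₀ / (1 + (n₀−1)/N) = 170 / (1 + 169/240) = 170 / 1.7042 ≈ 99.76.
Rounding up, n = 100.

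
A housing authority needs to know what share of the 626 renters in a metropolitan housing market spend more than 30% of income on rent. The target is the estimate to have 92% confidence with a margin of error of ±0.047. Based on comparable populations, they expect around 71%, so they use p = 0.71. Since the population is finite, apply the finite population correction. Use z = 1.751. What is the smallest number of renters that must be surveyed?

197

Unadjusted: n₀ = 1.751² × 0.71 × 0.29 / 0.047² ≈ 285.78, so n₀ = 286.
Finite population correction with N = 626: n = n₀ / (1 + (n₀−1)/N) = 286 / (1 + 285/626) = 286 / 1.4553 ≈ 196.53.
Rounding up, n = 197.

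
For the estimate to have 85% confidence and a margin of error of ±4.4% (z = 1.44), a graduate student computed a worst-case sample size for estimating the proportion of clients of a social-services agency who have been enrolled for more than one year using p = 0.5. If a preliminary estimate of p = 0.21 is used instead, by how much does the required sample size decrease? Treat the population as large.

Conservative (p = 0.5): n = 1.44² × 0.25 / 0.044² ≈ 267.77 → 268.
Using p = 0.21: p(1−p) = 0.1659, so n = 1.44² × 0.1659 / 0.044² ≈ 177.69 → 178.
Reduction: 268 − 178 = 90.

90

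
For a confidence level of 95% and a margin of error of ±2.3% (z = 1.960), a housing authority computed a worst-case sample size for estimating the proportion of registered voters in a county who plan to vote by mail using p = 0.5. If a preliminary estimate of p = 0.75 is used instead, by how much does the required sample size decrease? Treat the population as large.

Conservative (p = 0.5): n = 1.960² × 0.25 / 0.023² ≈ 1815.50 → 1816.
Using p = 0.75: p(1−p) = 0.1875, so n = 1.960² × 0.1875 / 0.023² ≈ 1361.63 → 1362.
Reduction: 1816 − 1362 = 454.

454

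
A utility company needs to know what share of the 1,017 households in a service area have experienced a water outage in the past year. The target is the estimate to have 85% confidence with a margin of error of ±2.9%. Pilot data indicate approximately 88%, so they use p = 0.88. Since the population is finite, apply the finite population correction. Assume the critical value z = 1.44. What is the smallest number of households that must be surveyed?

208

Unadjusted: n₀ = 1.44² × 0.88 × 0.12 / 0.029² ≈ 260.37, so n₀ = 261.
Finite population correction with N = 1,017: n = n₀ / (1 + (n₀−1)/N) = 261 / (1 + 260/1017) = 261 / 1.2557 ≈ 207.86.
Rounding up, n = 208.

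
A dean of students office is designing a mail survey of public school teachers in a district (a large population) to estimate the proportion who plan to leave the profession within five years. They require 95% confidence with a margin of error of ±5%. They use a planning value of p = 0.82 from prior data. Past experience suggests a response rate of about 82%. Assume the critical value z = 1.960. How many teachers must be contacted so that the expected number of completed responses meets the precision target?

277

Completed interviews needed: n₀ = 1.960² × 0.1476 / 0.050² ≈ 226.81 → 227.
At an 82% response rate, contacts needed = 227 / 0.82 ≈ 276.83 → 277.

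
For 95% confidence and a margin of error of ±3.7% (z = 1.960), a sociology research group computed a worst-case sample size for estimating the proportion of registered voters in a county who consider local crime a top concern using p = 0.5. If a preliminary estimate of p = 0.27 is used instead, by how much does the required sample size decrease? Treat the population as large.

148

Conservative (p = 0.5): n = 1.960² × 0.25 / 0.037² ≈ 701.53 → 702.
Using p = 0.27: p(1−p) = 0.1971, so n = 1.960² × 0.1971 / 0.037² ≈ 553.09 → 554.
Reduction: 702 − 554 = 148.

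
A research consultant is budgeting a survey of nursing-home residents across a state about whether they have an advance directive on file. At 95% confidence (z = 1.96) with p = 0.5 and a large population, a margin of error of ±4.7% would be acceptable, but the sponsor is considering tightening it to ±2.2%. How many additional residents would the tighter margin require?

1550

At ±4.7%: n = 1.96² × 0.2500 / 0.047² ≈ 434.77 → 435.
At ±2.2%: n = 1.96² × 0.2500 / 0.022² ≈ 1984.30 → 1985.
Additional respondents: 1985 − 435 = 1550.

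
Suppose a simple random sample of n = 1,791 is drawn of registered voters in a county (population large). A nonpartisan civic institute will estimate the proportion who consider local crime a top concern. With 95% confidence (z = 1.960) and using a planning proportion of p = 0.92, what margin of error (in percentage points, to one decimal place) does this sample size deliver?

1.3

SE(p̂) = √[p(1−p)/n] = √[0.0736/1791] = 0.00641.
E = z × SE = 1.960 × 0.00641 = 0.01256, or 1.3 percentage points.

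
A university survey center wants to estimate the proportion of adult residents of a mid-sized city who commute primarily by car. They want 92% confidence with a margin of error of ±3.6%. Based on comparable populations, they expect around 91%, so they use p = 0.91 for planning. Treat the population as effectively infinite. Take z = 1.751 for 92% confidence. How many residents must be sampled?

194

With p = 0.91, p(1−p) = 0.0819.
n = z²·p(1−p)/E² = 1.751² × 0.0819 / 0.036² = 3.0660 × 0.0819 / 0.001296 ≈ 193.75.
Rounding up gives n = 194.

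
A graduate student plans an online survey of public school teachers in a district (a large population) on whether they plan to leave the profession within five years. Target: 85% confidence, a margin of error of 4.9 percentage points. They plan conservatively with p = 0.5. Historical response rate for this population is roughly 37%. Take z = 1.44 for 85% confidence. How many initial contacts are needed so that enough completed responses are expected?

584

Completed interviews needed: n₀ = 1.44² × 0.2500 / 0.049² ≈ 215.91 → 216.
At a 37% response rate, contacts needed = 216 / 0.37 ≈ 583.78 → 584.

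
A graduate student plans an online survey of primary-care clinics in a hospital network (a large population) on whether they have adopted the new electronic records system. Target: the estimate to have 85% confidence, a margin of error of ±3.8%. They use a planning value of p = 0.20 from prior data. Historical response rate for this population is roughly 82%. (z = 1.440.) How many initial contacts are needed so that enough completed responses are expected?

Completed interviews needed: n₀ = 1.440² × 0.1600 / 0.038² ≈ 229.76 → 230.
At an 82% response rate, contacts needed = 230 / 0.82 ≈ 280.49 → 281.

281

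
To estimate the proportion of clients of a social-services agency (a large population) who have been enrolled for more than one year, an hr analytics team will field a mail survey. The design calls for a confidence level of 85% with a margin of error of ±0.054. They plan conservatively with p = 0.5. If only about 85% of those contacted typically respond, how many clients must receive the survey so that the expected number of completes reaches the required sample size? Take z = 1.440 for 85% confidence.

210

Completed interviews needed: n₀ = 1.440² × 0.2500 / 0.054² ≈ 177.78 → 178.
At an 85% response rate, contacts needed = 178 / 0.85 ≈ 209.41 → 210.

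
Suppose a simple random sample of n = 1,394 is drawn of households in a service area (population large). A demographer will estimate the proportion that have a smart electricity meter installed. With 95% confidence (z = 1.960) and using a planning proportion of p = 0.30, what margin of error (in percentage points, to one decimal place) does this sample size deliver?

SE(p̂) = √[p(1−p)/n] = √[0.2100/1394] = 0.01227.
E = z × SE = 1.960 × 0.01227 = 0.02406, or 2.4 percentage points.

2.4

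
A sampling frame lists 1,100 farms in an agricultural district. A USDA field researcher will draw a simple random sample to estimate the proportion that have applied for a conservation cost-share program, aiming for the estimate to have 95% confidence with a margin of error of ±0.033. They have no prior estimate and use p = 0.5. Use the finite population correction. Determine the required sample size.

For 95% confidence, z = 1.960.
Unadjusted: n₀ = 1.960² × 0.50 × 0.50 / 0.033² ≈ 881.91, so n₀ = 882.
Finite population correction with N = 1,100: n = n₀ / (1 + (n₀−1)/N) = 882 / (1 + 881/1100) = 882 / 1.8009 ≈ 489.75.
Rounding up, n = 490.

490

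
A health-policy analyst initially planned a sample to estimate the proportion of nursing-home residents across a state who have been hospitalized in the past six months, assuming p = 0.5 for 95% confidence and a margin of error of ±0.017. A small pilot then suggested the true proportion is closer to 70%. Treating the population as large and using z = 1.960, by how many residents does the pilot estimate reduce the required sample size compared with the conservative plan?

Conservative (p = 0.5): n = 1.960² × 0.25 / 0.017² ≈ 3323.18 → 3324.
Using p = 0.70: p(1−p) = 0.2100, so n = 1.960² × 0.2100 / 0.017² ≈ 2791.47 → 2792.
Reduction: 3324 − 2792 = 532.

532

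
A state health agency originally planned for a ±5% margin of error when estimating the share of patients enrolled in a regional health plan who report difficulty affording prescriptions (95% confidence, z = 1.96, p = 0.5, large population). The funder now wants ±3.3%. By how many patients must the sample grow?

At ±5%: n = 1.96² × 0.2500 / 0.050² ≈ 384.16 → 385.
At ±3.3%: n = 1.96² × 0.2500 / 0.033² ≈ 881.91 → 882.
Additional respondents: 882 − 385 = 497.

497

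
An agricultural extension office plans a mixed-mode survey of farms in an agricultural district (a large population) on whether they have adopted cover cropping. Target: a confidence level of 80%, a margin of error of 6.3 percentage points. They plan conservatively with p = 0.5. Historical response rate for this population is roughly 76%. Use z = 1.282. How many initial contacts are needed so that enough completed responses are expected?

137

Completed interviews needed: n₀ = 1.282² × 0.2500 / 0.063² ≈ 103.52 → 104.
At a 76% response rate, contacts needed = 104 / 0.76 ≈ 136.84 → 137.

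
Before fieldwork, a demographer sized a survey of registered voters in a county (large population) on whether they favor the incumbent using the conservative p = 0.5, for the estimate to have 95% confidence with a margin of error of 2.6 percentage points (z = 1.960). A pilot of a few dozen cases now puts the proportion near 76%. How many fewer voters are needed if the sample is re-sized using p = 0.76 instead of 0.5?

384

Conservative (p = 0.5): n = 1.960² × 0.25 / 0.026² ≈ 1420.71 → 1421.
Using p = 0.76: p(1−p) = 0.1824, so n = 1.960² × 0.1824 / 0.026² ≈ 1036.55 → 1037.
Reduction: 1421 − 1037 = 384.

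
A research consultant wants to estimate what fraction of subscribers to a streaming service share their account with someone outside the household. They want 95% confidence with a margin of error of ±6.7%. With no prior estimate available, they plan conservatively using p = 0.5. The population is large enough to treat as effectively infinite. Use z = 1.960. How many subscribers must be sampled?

With p = 0.5, p(1−p) = 0.25.
n = z²·p(1−p)/E² = 1.960² × 0.2500 / 0.067² = 3.8416 × 0.2500 / 0.004489 ≈ 213.95.
Rounding up gives n = 214.

214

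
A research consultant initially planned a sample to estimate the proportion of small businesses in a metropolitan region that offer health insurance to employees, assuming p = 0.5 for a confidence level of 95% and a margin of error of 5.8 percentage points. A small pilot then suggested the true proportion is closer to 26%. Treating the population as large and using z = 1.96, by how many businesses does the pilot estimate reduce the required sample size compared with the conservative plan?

Conservative (p = 0.5): n = 1.96² × 0.25 / 0.058² ≈ 285.49 → 286.
Using p = 0.26: p(1−p) = 0.1924, so n = 1.96² × 0.1924 / 0.058² ≈ 219.72 → 220.
Reduction: 286 − 220 = 66.

66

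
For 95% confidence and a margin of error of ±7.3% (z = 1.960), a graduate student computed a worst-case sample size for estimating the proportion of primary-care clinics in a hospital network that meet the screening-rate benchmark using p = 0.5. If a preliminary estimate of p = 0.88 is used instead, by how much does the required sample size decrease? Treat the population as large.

Conservative (p = 0.5): n = 1.960² × 0.25 / 0.073² ≈ 180.22 → 181.
Using p = 0.88: p(1−p) = 0.1056, so n = 1.960² × 0.1056 / 0.073² ≈ 76.13 → 77.
Reduction: 181 − 77 = 104.

104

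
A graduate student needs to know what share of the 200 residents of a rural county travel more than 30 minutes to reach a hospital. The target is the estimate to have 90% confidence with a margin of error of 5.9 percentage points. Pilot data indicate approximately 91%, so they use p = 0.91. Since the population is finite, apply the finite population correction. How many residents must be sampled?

49

For 90% confidence, z = 1.645.
Unadjusted: n₀ = 1.645² × 0.91 × 0.09 / 0.059² ≈ 63.67, so n₀ = 64.
Finite population correction with N = 200: n = n₀ / (1 + (n₀−1)/N) = 64 / (1 + 63/200) = 64 / 1.3150 ≈ 48.67.
Rounding up, n = 49.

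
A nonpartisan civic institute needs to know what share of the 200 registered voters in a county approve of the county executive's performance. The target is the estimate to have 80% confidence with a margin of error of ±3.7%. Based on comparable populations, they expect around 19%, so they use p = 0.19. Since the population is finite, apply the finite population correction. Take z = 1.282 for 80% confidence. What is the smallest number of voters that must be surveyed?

97

Unadjusted: n₀ = 1.282² × 0.19 × 0.81 / 0.037² ≈ 184.76, so n₀ = 185.
Finite population correction with N = 200: n = n₀ / (1 + (n₀−1)/N) = 185 / (1 + 184/200) = 185 / 1.9200 ≈ 96.35.
Rounding up, n = 97.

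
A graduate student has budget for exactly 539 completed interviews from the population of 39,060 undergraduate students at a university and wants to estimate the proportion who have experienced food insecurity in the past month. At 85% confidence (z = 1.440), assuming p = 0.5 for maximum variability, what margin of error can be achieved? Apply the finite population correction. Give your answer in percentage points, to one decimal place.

Finite-population factor: (N−n)/(N−1) = (39060−539)/(39060−1) = 0.9862.
SE(p̂) = √[p(1−p)/n · (N−n)/(N−1)] = √[0.2500/539 × 0.9862] = 0.02139.
E = z × SE = 1.440 × 0.02139 = 0.03080 ≈ 3.1 percentage points.

3.1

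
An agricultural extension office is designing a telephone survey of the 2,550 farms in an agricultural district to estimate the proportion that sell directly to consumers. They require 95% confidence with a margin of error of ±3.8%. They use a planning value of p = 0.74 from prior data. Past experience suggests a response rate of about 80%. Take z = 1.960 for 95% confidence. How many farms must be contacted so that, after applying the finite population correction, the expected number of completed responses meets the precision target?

534

Completed interviews needed (unadjusted): n₀ = 1.960² × 0.1924 / 0.038² ≈ 511.86 → 512.
FPC for N = 2,550: n = 512 / (1 + 511/2550) = 512 / 1.2004 ≈ 426.53 → 427.
At an 80% response rate, contacts needed = 427 / 0.80 ≈ 533.75 → 534.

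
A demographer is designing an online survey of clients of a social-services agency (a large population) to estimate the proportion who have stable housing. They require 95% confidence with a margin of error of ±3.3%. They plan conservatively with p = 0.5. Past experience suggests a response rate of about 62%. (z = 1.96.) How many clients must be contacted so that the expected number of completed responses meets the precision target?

Completed interviews needed: n₀ = 1.96² × 0.2500 / 0.033² ≈ 881.91 → 882.
At a 62% response rate, contacts needed = 882 / 0.62 ≈ 1422.58 → 1423.

1423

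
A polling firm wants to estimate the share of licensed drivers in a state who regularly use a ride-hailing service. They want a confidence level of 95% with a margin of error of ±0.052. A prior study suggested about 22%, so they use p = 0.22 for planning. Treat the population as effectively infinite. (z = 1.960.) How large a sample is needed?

With p = 0.22, p(1−p) = 0.1716.
n = z²·p(1−p)/E² = 1.960² × 0.1716 / 0.052² = 3.8416 × 0.1716 / 0.002704 ≈ 243.79.
Rounding up gives n = 244.

244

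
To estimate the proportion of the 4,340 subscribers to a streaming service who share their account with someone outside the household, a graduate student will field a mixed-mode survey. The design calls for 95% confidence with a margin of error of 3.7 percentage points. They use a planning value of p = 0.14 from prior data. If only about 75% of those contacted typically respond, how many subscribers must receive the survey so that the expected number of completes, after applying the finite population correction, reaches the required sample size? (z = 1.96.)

419

Completed interviews needed (unadjusted): n₀ = 1.96² × 0.1204 / 0.037² ≈ 337.86 → 338.
FPC for N = 4,340: n = 338 / (1 + 337/4340) = 338 / 1.0776 ≈ 313.65 → 314.
At a 75% response rate, contacts needed = 314 / 0.75 ≈ 418.67 → 419.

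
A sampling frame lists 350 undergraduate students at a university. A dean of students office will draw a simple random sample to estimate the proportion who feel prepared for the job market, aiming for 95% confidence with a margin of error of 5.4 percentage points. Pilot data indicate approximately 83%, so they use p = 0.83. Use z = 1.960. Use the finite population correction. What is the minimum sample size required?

122

Unadjusted: n₀ = 1.960² × 0.83 × 0.17 / 0.054² ≈ 185.89, so n₀ = 186.
Finite population correction with N = 350: n = n₀ / (1 + (n₀−1)/N) = 186 / (1 + 185/350) = 186 / 1.5286 ≈ 121.68.
Rounding up, n = 122.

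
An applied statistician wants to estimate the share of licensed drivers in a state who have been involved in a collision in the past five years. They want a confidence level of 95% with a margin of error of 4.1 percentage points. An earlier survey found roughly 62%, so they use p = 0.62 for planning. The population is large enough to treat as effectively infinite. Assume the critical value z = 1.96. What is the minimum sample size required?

539

With p = 0.62, p(1−p) = 0.2356.
n = z²·p(1−p)/E² = 1.96² × 0.2356 / 0.041² = 3.8416 × 0.2356 / 0.001681 ≈ 538.42.
Rounding up gives n = 539.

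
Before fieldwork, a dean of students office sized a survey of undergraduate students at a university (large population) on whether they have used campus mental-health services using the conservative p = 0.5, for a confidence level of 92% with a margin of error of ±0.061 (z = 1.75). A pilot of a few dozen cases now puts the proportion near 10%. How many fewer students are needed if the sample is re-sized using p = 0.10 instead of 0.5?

131

Conservative (p = 0.5): n = 1.75² × 0.25 / 0.061² ≈ 205.76 → 206.
Using p = 0.10: p(1−p) = 0.0900, so n = 1.75² × 0.0900 / 0.061² ≈ 74.07 → 75.
Reduction: 206 − 75 = 131.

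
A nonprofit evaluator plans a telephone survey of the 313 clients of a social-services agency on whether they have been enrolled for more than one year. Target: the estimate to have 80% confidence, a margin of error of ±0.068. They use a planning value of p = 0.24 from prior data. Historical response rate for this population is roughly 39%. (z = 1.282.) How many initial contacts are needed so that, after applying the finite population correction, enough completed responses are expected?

Completed interviews needed (unadjusted): n₀ = 1.282² × 0.1824 / 0.068² ≈ 64.83 → 65.
FPC for N = 313: n = 65 / (1 + 64/313) = 65 / 1.2045 ≈ 53.97 → 54.
At a 39% response rate, contacts needed = 54 / 0.39 ≈ 138.46 → 139.

139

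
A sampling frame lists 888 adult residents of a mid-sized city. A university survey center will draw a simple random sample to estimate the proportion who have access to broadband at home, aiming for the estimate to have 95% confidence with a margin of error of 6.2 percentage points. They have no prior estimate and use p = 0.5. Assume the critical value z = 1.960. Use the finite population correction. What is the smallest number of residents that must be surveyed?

196

Unadjusted: n₀ = 1.960² × 0.50 × 0.50 / 0.062² ≈ 249.84, so n₀ = 250.
Finite population correction with N = 888: n = n₀ / (1 + (n₀−1)/N) = 250 / (1 + 249/888) = 250 / 1.2804 ≈ 195.25.
Rounding up, n = 196.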